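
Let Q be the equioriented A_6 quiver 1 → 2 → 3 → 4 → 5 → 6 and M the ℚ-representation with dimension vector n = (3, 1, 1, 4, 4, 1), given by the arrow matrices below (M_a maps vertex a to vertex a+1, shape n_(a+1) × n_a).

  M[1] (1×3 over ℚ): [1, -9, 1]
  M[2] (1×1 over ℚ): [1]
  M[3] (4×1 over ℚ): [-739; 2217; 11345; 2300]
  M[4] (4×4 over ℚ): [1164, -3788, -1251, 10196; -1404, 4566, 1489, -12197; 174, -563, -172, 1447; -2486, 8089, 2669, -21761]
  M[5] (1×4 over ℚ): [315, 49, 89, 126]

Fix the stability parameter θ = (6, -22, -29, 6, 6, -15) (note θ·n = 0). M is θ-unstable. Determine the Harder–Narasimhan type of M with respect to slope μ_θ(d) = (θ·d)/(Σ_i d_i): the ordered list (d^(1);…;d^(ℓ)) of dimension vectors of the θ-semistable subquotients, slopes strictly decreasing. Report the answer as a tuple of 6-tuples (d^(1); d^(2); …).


Barcode: M ≅ I[1,1]^2, I[1,6], I[4,4], I[4,5]^2, I[5,5]. HN layers by μ_θ (3 steps, strictly decreasing):
  μ^(1)=6; μ^(2)=-1; μ^(3)=-15

((2, 0, 0, 3, 3, 0); (0, 0, 0, 1, 1, 1); (1, 1, 1, 0, 0, 0))


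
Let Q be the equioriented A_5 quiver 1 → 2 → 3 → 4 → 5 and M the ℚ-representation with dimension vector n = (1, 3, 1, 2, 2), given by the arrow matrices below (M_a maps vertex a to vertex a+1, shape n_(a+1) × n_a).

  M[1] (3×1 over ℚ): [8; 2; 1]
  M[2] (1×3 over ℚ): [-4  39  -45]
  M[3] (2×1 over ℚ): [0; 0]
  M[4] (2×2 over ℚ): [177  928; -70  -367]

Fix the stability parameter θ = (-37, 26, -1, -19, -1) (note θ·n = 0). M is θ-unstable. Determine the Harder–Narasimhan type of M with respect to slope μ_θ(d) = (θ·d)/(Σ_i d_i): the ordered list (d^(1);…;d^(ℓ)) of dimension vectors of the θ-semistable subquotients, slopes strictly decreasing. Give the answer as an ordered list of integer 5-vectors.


Interval decomposition of M: I[1,3], I[2,2]^2, I[4,5]^2.
HN type (ℓ=5): μ^(1)=26; μ^(2)=25/2; μ^(3)=-1; μ^(4)=-19; μ^(5)=-37

((0, 2, 0, 0, 0); (0, 1, 1, 0, 0); (0, 0, 0, 0, 2); (0, 0, 0, 2, 0); (1, 0, 0, 0, 0))


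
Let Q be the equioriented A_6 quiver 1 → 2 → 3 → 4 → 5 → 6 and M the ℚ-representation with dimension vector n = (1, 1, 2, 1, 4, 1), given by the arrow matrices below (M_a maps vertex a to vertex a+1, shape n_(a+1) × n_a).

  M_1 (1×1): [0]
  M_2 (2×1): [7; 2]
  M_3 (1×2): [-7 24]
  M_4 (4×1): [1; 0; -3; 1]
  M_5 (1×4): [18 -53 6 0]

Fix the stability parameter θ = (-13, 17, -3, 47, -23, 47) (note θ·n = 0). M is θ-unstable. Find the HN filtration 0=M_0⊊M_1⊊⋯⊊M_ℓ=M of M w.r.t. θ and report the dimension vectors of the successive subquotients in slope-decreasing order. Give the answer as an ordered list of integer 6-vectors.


Interval decomposition of M: I[1,1], I[2,5], I[3,3], I[5,5]^2, I[5,6].
HN type (ℓ=6): μ^(1)=47; μ^(2)=12; μ^(3)=7; μ^(4)=-3; μ^(5)=-13; μ^(6)=-23

((0, 0, 0, 0, 0, 1); (0, 0, 0, 1, 1, 0); (0, 1, 1, 0, 0, 0); (0, 0, 1, 0, 0, 0); (1, 0, 0, 0, 0, 0); (0, 0, 0, 0, 3, 0))


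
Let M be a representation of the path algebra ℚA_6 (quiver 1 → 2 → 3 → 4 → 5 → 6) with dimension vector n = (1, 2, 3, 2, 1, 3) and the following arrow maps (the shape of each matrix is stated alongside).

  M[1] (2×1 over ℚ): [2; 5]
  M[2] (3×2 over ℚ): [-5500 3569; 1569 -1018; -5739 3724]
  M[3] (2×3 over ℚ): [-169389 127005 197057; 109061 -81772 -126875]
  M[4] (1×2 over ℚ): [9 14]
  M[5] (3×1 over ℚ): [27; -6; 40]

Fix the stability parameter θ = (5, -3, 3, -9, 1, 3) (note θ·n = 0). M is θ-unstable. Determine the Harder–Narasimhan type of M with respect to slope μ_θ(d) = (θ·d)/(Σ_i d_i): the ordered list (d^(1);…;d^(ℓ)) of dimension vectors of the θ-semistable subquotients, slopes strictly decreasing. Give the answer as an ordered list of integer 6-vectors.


Barcode: M ≅ I[1,6], I[2,4], I[3,3], I[6,6]^2. HN layers by μ_θ (4 steps, strictly decreasing):
  μ^(1)=3; μ^(2)=1; μ^(3)=-1; μ^(4)=-3

((0, 0, 1, 0, 0, 3); (0, 0, 0, 0, 1, 0); (1, 1, 1, 1, 0, 0); (0, 1, 1, 1, 0, 0))


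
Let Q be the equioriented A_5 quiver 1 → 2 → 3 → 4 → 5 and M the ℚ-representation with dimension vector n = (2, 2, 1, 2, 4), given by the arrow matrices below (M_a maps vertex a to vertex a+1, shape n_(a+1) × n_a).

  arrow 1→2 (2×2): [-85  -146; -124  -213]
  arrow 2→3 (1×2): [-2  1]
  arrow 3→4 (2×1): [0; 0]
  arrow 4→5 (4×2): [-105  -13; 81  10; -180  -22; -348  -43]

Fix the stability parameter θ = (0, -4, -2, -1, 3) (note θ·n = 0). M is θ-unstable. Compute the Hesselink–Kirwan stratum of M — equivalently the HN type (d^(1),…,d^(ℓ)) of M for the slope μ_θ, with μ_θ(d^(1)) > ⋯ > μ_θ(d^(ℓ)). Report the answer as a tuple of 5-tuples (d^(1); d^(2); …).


Barcode: M ≅ I[1,2], I[1,3], I[4,5]^2, I[5,5]^2. HN layers by μ_θ (3 steps, strictly decreasing):
  μ^(1)=3; μ^(2)=-1; μ^(3)=-2

((0, 0, 0, 0, 4); (0, 0, 0, 2, 0); (2, 2, 1, 0, 0))


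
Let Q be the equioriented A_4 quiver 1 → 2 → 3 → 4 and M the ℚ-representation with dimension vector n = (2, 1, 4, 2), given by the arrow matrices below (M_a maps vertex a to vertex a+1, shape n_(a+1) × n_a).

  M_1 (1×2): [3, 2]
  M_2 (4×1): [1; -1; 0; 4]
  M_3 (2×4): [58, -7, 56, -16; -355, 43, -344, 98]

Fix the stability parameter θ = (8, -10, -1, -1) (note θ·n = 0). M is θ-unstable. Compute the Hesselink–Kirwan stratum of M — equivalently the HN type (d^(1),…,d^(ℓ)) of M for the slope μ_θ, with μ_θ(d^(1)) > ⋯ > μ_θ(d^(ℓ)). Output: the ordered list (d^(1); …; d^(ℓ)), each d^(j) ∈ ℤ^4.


Barcode: M ≅ I[1,1], I[1,4], I[3,3]^2, I[3,4]. HN layers by μ_θ (2 steps, strictly decreasing):
  μ^(1)=8; μ^(2)=-1

((1, 0, 0, 0); (1, 1, 4, 2))


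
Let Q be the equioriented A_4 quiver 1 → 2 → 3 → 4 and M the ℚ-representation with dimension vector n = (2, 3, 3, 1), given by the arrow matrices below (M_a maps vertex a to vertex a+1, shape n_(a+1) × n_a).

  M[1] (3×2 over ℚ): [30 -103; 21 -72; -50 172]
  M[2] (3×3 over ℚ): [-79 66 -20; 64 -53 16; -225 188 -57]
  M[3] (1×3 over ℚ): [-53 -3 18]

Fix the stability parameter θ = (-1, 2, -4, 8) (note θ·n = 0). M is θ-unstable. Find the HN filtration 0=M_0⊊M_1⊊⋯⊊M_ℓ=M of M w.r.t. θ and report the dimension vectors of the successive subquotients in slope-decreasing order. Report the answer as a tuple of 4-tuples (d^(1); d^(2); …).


Via rank(M_{q-1}∘⋯∘M_p): M ≅ I[1,3], I[1,4], I[2,3].
μ_θ-semistable layers: μ^(1)=8; μ^(2)=-1

((0, 0, 0, 1); (2, 3, 3, 0))


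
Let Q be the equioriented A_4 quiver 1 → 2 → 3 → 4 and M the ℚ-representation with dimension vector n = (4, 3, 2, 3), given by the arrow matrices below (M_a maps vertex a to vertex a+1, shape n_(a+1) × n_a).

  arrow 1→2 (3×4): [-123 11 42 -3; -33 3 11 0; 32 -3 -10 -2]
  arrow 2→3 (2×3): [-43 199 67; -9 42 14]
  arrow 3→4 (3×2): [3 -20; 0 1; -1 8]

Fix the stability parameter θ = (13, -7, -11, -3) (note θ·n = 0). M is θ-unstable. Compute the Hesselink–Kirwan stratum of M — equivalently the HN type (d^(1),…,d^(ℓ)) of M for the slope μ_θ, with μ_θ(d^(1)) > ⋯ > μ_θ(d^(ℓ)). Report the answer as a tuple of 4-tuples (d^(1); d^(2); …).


Via rank(M_{q-1}∘⋯∘M_p): M ≅ I[1,1], I[1,2], I[1,4]^2, I[4,4].
μ_θ-semistable layers: μ^(1)=13; μ^(2)=3; μ^(3)=-2; μ^(4)=-3

((1, 0, 0, 0); (1, 1, 0, 0); (2, 2, 2, 2); (0, 0, 0, 1))


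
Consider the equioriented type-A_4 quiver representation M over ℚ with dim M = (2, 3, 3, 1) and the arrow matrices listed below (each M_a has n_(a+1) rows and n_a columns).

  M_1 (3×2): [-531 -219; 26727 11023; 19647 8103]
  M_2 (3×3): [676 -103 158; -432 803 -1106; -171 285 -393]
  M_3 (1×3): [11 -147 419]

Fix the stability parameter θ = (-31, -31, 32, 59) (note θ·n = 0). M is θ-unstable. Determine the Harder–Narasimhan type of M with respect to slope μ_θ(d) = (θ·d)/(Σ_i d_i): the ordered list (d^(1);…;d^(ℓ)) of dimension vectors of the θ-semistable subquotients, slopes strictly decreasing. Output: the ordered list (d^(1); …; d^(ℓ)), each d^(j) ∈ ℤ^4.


Via rank(M_{q-1}∘⋯∘M_p): M ≅ I[1,1], I[1,4], I[2,2], I[2,3], I[3,3].
μ_θ-semistable layers: μ^(1)=59; μ^(2)=32; μ^(3)=-31

((0, 0, 0, 1); (0, 0, 3, 0); (2, 3, 0, 0))


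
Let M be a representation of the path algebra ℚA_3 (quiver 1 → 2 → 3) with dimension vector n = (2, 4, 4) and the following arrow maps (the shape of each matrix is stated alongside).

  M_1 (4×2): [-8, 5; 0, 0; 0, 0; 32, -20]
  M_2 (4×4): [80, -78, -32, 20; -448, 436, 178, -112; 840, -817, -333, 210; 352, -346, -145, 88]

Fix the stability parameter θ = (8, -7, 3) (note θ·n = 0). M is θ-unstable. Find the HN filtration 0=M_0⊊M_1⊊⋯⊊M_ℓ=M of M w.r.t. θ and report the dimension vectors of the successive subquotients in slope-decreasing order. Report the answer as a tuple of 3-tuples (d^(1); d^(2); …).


Via rank(M_{q-1}∘⋯∘M_p): M ≅ I[1,1], I[1,2], I[2,2], I[2,3]^2, I[3,3]^2.
μ_θ-semistable layers: μ^(1)=8; μ^(2)=3; μ^(3)=1/2; μ^(4)=-7

((1, 0, 0); (0, 0, 4); (1, 1, 0); (0, 3, 0))


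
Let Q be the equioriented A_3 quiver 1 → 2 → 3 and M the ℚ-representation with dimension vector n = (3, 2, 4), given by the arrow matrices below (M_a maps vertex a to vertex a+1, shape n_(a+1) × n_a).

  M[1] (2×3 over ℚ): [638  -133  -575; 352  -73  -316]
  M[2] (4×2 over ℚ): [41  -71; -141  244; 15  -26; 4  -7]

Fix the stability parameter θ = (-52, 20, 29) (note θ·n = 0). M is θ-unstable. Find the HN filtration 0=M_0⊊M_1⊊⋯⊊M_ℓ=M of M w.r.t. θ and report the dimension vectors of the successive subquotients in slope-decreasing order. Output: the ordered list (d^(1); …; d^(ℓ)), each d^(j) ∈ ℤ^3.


Interval decomposition of M: I[1,1], I[1,3]^2, I[3,3]^2.
HN type (ℓ=3): μ^(1)=29; μ^(2)=20; μ^(3)=-52

((0, 0, 4); (0, 2, 0); (3, 0, 0))


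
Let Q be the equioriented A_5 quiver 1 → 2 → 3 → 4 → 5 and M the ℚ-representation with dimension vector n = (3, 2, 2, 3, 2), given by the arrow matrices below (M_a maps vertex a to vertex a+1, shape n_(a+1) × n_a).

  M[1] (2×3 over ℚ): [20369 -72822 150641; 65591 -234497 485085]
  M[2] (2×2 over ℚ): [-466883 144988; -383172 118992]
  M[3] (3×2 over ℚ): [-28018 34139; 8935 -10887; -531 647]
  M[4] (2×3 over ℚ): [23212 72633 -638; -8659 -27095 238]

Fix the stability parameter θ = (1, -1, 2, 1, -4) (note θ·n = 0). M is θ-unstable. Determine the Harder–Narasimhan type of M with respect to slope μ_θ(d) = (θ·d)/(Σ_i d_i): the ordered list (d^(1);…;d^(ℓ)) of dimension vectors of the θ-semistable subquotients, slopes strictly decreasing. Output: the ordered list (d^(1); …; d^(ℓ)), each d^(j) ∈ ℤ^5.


Barcode: M ≅ I[1,1], I[1,2], I[1,5], I[3,5], I[4,4]. HN layers by μ_θ (4 steps, strictly decreasing):
  μ^(1)=1; μ^(2)=0; μ^(3)=-1/5; μ^(4)=-1/3

((1, 0, 0, 1, 0); (1, 1, 0, 0, 0); (1, 1, 1, 1, 1); (0, 0, 1, 1, 1))


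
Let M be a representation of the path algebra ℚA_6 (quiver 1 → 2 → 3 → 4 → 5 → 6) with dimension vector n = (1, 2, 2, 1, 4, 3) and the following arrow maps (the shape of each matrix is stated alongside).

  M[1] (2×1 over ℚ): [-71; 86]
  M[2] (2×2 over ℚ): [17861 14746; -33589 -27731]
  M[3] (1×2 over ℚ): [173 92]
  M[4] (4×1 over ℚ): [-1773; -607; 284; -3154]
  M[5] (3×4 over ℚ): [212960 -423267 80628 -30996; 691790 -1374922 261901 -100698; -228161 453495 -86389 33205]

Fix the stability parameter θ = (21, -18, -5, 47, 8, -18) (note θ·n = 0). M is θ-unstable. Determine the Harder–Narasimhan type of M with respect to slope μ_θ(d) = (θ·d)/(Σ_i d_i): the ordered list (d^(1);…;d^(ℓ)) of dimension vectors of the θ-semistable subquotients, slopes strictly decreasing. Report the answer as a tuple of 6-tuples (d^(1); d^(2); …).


Via rank(M_{q-1}∘⋯∘M_p): M ≅ I[1,6], I[2,3], I[5,5], I[5,6]^2.
μ_θ-semistable layers: μ^(1)=37/3; μ^(2)=8; μ^(3)=-2/3; μ^(4)=-5; μ^(5)=-18

((0, 0, 0, 1, 1, 1); (0, 0, 0, 0, 1, 0); (1, 1, 1, 0, 0, 0); (0, 0, 1, 0, 2, 2); (0, 1, 0, 0, 0, 0))


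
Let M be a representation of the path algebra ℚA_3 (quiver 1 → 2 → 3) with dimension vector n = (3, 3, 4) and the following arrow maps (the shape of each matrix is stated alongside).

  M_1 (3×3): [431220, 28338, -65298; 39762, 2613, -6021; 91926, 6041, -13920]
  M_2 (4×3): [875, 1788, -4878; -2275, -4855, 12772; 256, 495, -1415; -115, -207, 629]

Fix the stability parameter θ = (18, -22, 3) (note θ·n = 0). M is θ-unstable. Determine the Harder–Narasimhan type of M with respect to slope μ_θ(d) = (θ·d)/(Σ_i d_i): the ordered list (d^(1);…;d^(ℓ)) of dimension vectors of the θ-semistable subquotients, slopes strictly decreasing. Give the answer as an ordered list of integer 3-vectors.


Interval decomposition of M: I[1,1], I[1,3]^2, I[2,3], I[3,3].
HN type (ℓ=4): μ^(1)=18; μ^(2)=3; μ^(3)=-2; μ^(4)=-22

((1, 0, 0); (0, 0, 4); (2, 2, 0); (0, 1, 0))


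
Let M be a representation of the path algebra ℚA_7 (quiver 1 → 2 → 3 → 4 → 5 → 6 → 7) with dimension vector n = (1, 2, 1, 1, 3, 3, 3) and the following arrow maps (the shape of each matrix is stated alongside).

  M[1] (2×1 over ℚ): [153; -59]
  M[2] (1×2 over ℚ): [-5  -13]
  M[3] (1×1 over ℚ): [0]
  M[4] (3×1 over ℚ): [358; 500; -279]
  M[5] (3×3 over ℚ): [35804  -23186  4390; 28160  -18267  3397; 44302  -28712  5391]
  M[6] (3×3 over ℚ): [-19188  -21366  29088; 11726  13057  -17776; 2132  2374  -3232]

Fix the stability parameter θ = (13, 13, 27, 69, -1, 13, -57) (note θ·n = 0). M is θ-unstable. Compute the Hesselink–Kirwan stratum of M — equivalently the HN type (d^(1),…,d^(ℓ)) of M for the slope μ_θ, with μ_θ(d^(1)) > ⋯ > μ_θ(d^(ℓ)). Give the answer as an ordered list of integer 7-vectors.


Interval decomposition of M: I[1,3], I[2,2], I[4,7], I[5,6]^2, I[7,7]^2.
HN type (ℓ=5): μ^(1)=27; μ^(2)=13; μ^(3)=6; μ^(4)=-1; μ^(5)=-57

((0, 0, 1, 0, 0, 0, 0); (1, 2, 0, 0, 0, 2, 0); (0, 0, 0, 1, 1, 1, 1); (0, 0, 0, 0, 2, 0, 0); (0, 0, 0, 0, 0, 0, 2))


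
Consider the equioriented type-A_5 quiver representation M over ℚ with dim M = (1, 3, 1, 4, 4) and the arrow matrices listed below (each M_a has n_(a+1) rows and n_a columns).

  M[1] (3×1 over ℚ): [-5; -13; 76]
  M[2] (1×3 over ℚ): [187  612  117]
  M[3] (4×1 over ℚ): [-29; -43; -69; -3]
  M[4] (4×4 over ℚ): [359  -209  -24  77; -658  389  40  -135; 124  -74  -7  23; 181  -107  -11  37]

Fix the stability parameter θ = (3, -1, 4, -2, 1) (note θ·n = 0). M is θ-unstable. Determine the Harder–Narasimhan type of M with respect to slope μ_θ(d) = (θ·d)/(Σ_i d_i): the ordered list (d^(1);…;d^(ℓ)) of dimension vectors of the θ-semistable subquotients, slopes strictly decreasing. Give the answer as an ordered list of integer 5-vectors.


Interval decomposition of M: I[1,5], I[2,2]^2, I[4,5]^3.
HN type (ℓ=3): μ^(1)=1; μ^(2)=-1; μ^(3)=-2

((1, 1, 1, 1, 4); (0, 2, 0, 0, 0); (0, 0, 0, 3, 0))


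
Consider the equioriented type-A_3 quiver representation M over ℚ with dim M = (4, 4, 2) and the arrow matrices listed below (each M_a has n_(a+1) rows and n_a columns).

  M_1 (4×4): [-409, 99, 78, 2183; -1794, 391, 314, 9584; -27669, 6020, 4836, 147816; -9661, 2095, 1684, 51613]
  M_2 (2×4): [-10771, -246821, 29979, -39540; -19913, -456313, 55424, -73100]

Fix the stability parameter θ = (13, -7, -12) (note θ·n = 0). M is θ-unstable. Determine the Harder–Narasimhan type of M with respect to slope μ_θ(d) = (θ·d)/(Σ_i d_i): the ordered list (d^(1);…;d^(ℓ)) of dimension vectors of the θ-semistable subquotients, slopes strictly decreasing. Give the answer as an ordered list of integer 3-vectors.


Barcode: M ≅ I[1,2]^2, I[1,3]^2. HN layers by μ_θ (2 steps, strictly decreasing):
  μ^(1)=3; μ^(2)=-2

((2, 2, 0); (2, 2, 2))


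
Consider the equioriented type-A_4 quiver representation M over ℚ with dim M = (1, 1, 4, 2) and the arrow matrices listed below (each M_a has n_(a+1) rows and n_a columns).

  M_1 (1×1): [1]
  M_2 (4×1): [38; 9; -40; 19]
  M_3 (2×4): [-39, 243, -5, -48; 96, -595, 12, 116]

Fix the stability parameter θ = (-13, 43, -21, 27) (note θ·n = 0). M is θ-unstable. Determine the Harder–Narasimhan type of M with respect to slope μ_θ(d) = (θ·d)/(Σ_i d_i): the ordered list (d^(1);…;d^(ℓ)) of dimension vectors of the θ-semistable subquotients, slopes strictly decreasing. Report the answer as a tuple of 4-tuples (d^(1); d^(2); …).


Barcode: M ≅ I[1,4], I[3,3]^2, I[3,4]. HN layers by μ_θ (4 steps, strictly decreasing):
  μ^(1)=27; μ^(2)=11; μ^(3)=-13; μ^(4)=-21

((0, 0, 0, 2); (0, 1, 1, 0); (1, 0, 0, 0); (0, 0, 3, 0))


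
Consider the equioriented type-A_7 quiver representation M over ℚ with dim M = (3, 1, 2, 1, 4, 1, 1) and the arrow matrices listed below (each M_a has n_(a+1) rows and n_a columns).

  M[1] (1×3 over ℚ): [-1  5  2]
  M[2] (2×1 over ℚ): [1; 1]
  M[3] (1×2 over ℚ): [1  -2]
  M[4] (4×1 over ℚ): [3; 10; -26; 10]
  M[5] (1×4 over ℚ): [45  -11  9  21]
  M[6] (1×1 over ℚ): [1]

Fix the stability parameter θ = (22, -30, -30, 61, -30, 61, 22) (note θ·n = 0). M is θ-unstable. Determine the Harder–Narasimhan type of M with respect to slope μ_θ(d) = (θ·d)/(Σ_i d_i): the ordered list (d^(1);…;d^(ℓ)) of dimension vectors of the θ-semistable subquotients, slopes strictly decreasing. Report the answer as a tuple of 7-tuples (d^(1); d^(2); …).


Interval decomposition of M: I[1,1]^2, I[1,7], I[3,3], I[5,5]^3.
HN type (ℓ=5): μ^(1)=83/2; μ^(2)=22; μ^(3)=31/2; μ^(4)=-38/3; μ^(5)=-30

((0, 0, 0, 0, 0, 1, 1); (2, 0, 0, 0, 0, 0, 0); (0, 0, 0, 1, 1, 0, 0); (1, 1, 1, 0, 0, 0, 0); (0, 0, 1, 0, 3, 0, 0))


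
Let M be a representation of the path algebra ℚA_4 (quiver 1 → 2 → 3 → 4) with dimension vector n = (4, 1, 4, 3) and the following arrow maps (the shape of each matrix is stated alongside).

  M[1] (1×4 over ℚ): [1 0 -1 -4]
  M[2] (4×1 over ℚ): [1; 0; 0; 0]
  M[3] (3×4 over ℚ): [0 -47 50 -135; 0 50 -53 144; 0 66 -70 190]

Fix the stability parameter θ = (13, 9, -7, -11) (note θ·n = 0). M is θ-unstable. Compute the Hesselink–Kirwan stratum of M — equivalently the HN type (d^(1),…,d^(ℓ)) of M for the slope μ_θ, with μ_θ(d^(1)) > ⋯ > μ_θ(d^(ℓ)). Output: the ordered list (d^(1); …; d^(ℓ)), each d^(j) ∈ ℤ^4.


Barcode: M ≅ I[1,1]^3, I[1,3], I[3,3], I[3,4]^2, I[4,4]. HN layers by μ_θ (5 steps, strictly decreasing):
  μ^(1)=13; μ^(2)=5; μ^(3)=-7; μ^(4)=-9; μ^(5)=-11

((3, 0, 0, 0); (1, 1, 1, 0); (0, 0, 1, 0); (0, 0, 2, 2); (0, 0, 0, 1))


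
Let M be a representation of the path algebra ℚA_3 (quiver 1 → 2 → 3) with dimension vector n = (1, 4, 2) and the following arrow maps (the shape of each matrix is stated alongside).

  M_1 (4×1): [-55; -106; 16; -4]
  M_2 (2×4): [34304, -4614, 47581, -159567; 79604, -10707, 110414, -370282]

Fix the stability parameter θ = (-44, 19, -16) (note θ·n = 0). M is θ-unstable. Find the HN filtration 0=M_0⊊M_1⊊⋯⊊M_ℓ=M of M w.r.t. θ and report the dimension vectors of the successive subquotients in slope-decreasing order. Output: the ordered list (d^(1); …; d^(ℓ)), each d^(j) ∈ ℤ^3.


Barcode: M ≅ I[1,3], I[2,2]^2, I[2,3]. HN layers by μ_θ (3 steps, strictly decreasing):
  μ^(1)=19; μ^(2)=3/2; μ^(3)=-44

((0, 2, 0); (0, 2, 2); (1, 0, 0))


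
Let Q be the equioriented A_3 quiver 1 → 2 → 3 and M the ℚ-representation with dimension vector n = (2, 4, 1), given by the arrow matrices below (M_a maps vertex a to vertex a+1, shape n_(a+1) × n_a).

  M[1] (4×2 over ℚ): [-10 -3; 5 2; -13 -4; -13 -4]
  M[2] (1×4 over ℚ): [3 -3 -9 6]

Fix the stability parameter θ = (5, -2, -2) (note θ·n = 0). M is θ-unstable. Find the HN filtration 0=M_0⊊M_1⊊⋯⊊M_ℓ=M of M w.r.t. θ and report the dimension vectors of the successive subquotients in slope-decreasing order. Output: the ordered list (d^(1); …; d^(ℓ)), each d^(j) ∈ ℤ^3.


Via rank(M_{q-1}∘⋯∘M_p): M ≅ I[1,2], I[1,3], I[2,2]^2.
μ_θ-semistable layers: μ^(1)=3/2; μ^(2)=1/3; μ^(3)=-2

((1, 1, 0); (1, 1, 1); (0, 2, 0))


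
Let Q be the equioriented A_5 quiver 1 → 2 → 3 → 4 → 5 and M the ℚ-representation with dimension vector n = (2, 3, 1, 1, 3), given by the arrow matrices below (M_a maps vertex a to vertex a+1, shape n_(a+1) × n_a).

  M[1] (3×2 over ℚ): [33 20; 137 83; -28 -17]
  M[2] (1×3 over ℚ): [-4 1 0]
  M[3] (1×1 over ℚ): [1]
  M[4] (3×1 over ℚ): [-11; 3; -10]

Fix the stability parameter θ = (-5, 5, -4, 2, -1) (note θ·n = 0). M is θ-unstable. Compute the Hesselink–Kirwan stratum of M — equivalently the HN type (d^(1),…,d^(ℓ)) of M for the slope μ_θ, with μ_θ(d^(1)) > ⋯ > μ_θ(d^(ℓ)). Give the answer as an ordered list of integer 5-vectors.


Barcode: M ≅ I[1,2], I[1,5], I[2,2], I[5,5]^2. HN layers by μ_θ (4 steps, strictly decreasing):
  μ^(1)=5; μ^(2)=1/2; μ^(3)=-1; μ^(4)=-5

((0, 2, 0, 0, 0); (0, 1, 1, 1, 1); (0, 0, 0, 0, 2); (2, 0, 0, 0, 0))


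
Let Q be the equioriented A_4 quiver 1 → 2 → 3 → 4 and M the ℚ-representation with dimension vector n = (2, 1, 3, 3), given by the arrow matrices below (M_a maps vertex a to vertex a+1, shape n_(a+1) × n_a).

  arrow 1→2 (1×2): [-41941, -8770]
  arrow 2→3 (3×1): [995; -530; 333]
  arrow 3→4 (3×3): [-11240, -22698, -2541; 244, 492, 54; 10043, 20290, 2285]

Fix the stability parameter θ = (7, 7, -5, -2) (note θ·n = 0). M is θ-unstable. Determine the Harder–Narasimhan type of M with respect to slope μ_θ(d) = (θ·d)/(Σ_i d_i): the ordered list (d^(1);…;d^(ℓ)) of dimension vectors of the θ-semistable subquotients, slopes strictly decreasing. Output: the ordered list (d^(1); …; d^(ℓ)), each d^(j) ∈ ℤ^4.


Interval decomposition of M: I[1,1], I[1,4], I[3,3], I[3,4], I[4,4].
HN type (ℓ=4): μ^(1)=7; μ^(2)=7/4; μ^(3)=-2; μ^(4)=-5

((1, 0, 0, 0); (1, 1, 1, 1); (0, 0, 0, 2); (0, 0, 2, 0))


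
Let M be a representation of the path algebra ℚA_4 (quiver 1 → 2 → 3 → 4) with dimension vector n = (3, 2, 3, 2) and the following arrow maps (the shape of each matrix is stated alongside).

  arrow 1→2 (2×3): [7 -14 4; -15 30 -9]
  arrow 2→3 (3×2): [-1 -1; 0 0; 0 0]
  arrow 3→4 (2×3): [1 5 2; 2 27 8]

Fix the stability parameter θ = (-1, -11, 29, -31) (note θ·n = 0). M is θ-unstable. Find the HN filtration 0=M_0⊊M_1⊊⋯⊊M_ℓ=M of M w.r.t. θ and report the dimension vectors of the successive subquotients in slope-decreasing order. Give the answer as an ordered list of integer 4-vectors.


Via rank(M_{q-1}∘⋯∘M_p): M ≅ I[1,1], I[1,2], I[1,4], I[3,3], I[3,4].
μ_θ-semistable layers: μ^(1)=29; μ^(2)=-1; μ^(3)=-6

((0, 0, 1, 0); (1, 0, 2, 2); (2, 2, 0, 0))


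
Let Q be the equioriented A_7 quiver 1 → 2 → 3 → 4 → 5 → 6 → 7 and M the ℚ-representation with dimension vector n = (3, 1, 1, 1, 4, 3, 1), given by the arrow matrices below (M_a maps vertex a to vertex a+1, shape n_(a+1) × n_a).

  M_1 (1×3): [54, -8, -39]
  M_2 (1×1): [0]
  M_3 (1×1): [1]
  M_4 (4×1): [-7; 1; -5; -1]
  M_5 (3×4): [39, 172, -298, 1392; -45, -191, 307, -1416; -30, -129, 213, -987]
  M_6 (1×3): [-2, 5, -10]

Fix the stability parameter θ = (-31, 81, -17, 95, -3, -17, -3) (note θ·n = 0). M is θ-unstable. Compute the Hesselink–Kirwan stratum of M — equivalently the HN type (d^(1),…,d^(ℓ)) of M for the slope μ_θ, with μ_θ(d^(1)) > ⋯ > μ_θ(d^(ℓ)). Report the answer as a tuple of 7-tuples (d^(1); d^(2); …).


Via rank(M_{q-1}∘⋯∘M_p): M ≅ I[1,1]^2, I[1,2], I[3,7], I[5,5], I[5,6]^2.
μ_θ-semistable layers: μ^(1)=81; μ^(2)=18; μ^(3)=-3; μ^(4)=-10; μ^(5)=-17; μ^(6)=-31

((0, 1, 0, 0, 0, 0, 0); (0, 0, 0, 1, 1, 1, 1); (0, 0, 0, 0, 1, 0, 0); (0, 0, 0, 0, 2, 2, 0); (0, 0, 1, 0, 0, 0, 0); (3, 0, 0, 0, 0, 0, 0))


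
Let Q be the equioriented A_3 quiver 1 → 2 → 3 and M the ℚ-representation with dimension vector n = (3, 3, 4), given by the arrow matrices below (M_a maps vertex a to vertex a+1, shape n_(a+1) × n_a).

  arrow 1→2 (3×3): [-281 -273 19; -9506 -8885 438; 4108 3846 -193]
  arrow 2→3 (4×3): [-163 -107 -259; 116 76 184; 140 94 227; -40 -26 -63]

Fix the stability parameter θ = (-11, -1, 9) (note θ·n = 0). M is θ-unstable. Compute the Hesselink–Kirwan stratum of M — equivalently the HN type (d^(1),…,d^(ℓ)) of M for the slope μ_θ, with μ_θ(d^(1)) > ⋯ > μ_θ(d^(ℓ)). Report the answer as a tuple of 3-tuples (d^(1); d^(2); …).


Via rank(M_{q-1}∘⋯∘M_p): M ≅ I[1,2], I[1,3]^2, I[3,3]^2.
μ_θ-semistable layers: μ^(1)=9; μ^(2)=-1; μ^(3)=-11

((0, 0, 4); (0, 3, 0); (3, 0, 0))


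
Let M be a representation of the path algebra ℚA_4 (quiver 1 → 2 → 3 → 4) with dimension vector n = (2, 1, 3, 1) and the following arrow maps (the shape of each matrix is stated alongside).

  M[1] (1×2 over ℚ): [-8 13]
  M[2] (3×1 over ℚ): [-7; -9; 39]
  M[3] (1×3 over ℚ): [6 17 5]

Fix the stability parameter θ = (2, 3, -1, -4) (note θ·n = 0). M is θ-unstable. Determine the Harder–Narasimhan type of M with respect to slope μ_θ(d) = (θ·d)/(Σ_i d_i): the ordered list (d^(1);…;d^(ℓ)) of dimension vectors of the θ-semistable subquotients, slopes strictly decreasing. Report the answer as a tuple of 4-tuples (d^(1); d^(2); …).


Via rank(M_{q-1}∘⋯∘M_p): M ≅ I[1,1], I[1,3], I[3,3], I[3,4].
μ_θ-semistable layers: μ^(1)=2; μ^(2)=4/3; μ^(3)=-1; μ^(4)=-5/2

((1, 0, 0, 0); (1, 1, 1, 0); (0, 0, 1, 0); (0, 0, 1, 1))


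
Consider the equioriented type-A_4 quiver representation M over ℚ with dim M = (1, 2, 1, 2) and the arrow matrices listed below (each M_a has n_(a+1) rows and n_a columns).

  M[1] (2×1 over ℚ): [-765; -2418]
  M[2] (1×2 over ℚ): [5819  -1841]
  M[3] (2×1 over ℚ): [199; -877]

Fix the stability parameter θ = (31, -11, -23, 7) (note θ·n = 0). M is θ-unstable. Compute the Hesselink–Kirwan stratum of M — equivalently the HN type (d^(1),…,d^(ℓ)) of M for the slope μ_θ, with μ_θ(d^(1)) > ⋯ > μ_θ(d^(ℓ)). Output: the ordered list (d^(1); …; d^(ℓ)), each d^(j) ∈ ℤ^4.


Interval decomposition of M: I[1,4], I[2,2], I[4,4].
HN type (ℓ=3): μ^(1)=7; μ^(2)=-1; μ^(3)=-11

((0, 0, 0, 2); (1, 1, 1, 0); (0, 1, 0, 0))


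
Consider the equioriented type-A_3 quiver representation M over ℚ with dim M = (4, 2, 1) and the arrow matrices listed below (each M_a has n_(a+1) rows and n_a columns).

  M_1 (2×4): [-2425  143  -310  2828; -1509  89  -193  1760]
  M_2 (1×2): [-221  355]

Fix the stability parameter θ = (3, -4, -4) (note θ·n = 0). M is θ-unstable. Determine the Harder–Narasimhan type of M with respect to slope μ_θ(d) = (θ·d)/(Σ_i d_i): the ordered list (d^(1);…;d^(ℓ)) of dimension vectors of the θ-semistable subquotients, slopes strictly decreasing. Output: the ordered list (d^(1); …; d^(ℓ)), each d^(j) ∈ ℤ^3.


Via rank(M_{q-1}∘⋯∘M_p): M ≅ I[1,1]^2, I[1,2], I[1,3].
μ_θ-semistable layers: μ^(1)=3; μ^(2)=-1/2; μ^(3)=-5/3

((2, 0, 0); (1, 1, 0); (1, 1, 1))


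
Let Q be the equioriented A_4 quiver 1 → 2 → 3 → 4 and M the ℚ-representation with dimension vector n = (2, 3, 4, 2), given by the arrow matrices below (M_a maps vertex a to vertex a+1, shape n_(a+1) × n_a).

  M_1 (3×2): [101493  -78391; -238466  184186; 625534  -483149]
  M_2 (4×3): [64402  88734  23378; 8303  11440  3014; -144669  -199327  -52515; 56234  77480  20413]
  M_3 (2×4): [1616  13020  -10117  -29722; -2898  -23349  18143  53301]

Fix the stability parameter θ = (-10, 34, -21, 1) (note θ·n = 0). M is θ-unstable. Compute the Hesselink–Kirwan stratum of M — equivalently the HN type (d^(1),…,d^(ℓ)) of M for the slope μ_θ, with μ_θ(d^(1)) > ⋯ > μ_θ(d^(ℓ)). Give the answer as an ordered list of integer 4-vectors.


Interval decomposition of M: I[1,3], I[1,4], I[2,4], I[3,3].
HN type (ℓ=4): μ^(1)=13/2; μ^(2)=14/3; μ^(3)=-10; μ^(4)=-21

((0, 1, 1, 0); (0, 2, 2, 2); (2, 0, 0, 0); (0, 0, 1, 0))


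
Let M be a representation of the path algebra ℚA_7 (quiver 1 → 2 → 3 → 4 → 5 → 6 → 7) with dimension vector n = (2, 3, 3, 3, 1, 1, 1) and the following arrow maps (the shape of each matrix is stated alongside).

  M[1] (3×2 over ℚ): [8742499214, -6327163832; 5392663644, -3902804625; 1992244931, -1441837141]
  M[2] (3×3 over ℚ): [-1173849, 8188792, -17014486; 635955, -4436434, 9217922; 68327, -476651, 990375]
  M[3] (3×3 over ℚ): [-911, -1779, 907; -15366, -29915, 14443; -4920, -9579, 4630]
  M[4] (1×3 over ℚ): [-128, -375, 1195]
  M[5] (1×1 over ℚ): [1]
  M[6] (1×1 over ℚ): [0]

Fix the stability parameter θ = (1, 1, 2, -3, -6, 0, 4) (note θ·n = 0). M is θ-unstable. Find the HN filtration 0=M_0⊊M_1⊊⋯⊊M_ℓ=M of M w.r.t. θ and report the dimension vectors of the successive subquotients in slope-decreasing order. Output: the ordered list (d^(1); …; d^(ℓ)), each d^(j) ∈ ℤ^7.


Interval decomposition of M: I[1,4], I[1,6], I[2,4], I[7,7].
HN type (ℓ=4): μ^(1)=4; μ^(2)=1/4; μ^(3)=0; μ^(4)=-1

((0, 0, 0, 0, 0, 0, 1); (1, 1, 1, 1, 0, 0, 0); (0, 1, 1, 1, 0, 1, 0); (1, 1, 1, 1, 1, 0, 0))


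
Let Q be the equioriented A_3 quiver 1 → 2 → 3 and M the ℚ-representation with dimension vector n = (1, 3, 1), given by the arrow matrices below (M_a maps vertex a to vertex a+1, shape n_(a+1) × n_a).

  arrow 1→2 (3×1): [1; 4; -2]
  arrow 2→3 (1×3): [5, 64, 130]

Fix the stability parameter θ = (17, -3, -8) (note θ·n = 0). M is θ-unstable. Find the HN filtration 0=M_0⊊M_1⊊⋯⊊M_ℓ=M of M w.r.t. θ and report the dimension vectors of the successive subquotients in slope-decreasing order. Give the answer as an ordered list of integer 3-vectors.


Interval decomposition of M: I[1,3], I[2,2]^2.
HN type (ℓ=2): μ^(1)=2; μ^(2)=-3

((1, 1, 1); (0, 2, 0))


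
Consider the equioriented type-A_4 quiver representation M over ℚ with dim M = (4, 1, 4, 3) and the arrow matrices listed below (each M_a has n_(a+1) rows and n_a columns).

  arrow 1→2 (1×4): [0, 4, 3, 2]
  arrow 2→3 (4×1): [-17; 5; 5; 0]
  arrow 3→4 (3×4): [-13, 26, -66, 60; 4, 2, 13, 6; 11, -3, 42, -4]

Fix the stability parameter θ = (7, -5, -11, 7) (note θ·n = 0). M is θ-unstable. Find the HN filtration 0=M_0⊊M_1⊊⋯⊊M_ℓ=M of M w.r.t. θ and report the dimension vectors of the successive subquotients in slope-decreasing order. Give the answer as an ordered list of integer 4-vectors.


Via rank(M_{q-1}∘⋯∘M_p): M ≅ I[1,1]^3, I[1,4], I[3,3], I[3,4]^2.
μ_θ-semistable layers: μ^(1)=7; μ^(2)=-3; μ^(3)=-11

((3, 0, 0, 3); (1, 1, 1, 0); (0, 0, 3, 0))


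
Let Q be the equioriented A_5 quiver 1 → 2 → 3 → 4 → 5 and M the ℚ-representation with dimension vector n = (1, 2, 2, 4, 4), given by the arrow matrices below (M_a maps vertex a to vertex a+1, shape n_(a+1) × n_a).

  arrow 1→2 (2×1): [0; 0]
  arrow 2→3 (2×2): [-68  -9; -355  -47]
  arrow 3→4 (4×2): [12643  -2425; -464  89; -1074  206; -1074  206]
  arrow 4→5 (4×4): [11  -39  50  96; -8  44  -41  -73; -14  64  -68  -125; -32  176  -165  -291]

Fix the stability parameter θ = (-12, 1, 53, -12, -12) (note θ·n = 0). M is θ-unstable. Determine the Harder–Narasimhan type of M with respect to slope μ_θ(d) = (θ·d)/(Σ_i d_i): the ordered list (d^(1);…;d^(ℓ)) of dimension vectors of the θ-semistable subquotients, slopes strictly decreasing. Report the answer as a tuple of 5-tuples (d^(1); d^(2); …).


Via rank(M_{q-1}∘⋯∘M_p): M ≅ I[1,1], I[2,4], I[2,5], I[4,5]^2, I[5,5].
μ_θ-semistable layers: μ^(1)=41/2; μ^(2)=29/3; μ^(3)=1; μ^(4)=-12

((0, 0, 1, 1, 0); (0, 0, 1, 1, 1); (0, 2, 0, 0, 0); (1, 0, 0, 2, 3))


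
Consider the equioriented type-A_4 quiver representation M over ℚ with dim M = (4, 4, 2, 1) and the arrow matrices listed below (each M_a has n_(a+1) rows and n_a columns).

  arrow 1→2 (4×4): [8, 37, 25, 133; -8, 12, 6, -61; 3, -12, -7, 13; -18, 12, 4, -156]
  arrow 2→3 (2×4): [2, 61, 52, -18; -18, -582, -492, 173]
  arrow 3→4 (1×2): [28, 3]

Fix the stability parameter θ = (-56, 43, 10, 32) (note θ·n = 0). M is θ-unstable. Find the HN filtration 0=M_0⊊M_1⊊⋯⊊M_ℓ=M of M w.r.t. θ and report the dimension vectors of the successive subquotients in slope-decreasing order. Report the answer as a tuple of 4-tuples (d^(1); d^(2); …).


Via rank(M_{q-1}∘⋯∘M_p): M ≅ I[1,2]^2, I[1,3], I[1,4].
μ_θ-semistable layers: μ^(1)=43; μ^(2)=32; μ^(3)=53/2; μ^(4)=-56

((0, 2, 0, 0); (0, 0, 0, 1); (0, 2, 2, 0); (4, 0, 0, 0))


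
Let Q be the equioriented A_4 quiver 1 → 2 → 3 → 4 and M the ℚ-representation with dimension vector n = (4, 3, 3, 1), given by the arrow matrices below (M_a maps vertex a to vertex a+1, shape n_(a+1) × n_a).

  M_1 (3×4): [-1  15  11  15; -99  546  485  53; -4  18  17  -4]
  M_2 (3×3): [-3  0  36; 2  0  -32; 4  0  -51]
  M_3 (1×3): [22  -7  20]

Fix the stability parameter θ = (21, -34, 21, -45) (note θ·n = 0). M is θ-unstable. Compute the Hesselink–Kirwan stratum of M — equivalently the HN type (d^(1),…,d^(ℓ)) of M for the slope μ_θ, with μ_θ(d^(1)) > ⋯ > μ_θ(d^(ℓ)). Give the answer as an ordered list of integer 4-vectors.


Barcode: M ≅ I[1,1], I[1,2], I[1,3], I[1,4], I[3,3]. HN layers by μ_θ (3 steps, strictly decreasing):
  μ^(1)=21; μ^(2)=-13/2; μ^(3)=-37/4

((1, 0, 2, 0); (2, 2, 0, 0); (1, 1, 1, 1))


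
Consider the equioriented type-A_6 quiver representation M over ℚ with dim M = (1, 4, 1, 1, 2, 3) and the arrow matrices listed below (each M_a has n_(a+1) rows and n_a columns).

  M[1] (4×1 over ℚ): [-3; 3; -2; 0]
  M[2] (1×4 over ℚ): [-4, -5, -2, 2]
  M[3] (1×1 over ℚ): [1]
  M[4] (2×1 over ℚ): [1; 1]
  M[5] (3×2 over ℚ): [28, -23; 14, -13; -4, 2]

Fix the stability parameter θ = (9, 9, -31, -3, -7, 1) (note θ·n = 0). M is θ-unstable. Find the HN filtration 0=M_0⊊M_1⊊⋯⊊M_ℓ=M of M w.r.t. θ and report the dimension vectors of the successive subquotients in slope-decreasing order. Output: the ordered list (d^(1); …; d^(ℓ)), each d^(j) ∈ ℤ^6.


Barcode: M ≅ I[1,6], I[2,2]^3, I[5,6], I[6,6]. HN layers by μ_θ (4 steps, strictly decreasing):
  μ^(1)=9; μ^(2)=1; μ^(3)=-23/5; μ^(4)=-7

((0, 3, 0, 0, 0, 0); (0, 0, 0, 0, 0, 3); (1, 1, 1, 1, 1, 0); (0, 0, 0, 0, 1, 0))


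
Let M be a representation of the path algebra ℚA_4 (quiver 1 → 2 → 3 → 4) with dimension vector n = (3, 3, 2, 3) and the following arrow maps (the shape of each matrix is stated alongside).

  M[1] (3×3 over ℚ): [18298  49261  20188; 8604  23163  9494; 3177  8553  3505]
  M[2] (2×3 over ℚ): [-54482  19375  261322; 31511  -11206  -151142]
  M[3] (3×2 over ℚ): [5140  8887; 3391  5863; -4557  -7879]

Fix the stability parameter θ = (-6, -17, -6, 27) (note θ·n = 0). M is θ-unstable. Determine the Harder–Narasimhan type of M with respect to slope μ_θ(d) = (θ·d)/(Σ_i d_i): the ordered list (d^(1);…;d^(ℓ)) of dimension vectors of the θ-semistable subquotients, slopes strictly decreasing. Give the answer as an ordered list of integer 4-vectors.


Interval decomposition of M: I[1,1], I[1,4]^2, I[2,2], I[4,4].
HN type (ℓ=4): μ^(1)=27; μ^(2)=-6; μ^(3)=-23/2; μ^(4)=-17

((0, 0, 0, 3); (1, 0, 2, 0); (2, 2, 0, 0); (0, 1, 0, 0))


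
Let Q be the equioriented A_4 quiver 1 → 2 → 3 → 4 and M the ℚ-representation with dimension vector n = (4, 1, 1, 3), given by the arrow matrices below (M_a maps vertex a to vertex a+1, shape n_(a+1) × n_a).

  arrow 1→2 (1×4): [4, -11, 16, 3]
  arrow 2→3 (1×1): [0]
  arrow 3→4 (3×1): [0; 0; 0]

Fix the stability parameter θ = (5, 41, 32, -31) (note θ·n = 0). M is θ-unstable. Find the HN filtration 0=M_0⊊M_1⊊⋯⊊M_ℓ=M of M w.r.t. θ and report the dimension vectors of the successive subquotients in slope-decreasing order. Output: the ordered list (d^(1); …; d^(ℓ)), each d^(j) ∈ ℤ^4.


Interval decomposition of M: I[1,1]^3, I[1,2], I[3,3], I[4,4]^3.
HN type (ℓ=4): μ^(1)=41; μ^(2)=32; μ^(3)=5; μ^(4)=-31

((0, 1, 0, 0); (0, 0, 1, 0); (4, 0, 0, 0); (0, 0, 0, 3))


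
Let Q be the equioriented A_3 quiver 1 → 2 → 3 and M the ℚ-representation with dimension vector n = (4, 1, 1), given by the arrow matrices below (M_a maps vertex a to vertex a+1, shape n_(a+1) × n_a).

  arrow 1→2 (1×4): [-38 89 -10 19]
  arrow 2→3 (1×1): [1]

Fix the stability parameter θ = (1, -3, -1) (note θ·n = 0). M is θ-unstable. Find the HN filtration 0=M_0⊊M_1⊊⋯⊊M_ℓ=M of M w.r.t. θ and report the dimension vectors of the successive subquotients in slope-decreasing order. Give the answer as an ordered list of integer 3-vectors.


Interval decomposition of M: I[1,1]^3, I[1,3].
HN type (ℓ=2): μ^(1)=1; μ^(2)=-1

((3, 0, 0); (1, 1, 1))


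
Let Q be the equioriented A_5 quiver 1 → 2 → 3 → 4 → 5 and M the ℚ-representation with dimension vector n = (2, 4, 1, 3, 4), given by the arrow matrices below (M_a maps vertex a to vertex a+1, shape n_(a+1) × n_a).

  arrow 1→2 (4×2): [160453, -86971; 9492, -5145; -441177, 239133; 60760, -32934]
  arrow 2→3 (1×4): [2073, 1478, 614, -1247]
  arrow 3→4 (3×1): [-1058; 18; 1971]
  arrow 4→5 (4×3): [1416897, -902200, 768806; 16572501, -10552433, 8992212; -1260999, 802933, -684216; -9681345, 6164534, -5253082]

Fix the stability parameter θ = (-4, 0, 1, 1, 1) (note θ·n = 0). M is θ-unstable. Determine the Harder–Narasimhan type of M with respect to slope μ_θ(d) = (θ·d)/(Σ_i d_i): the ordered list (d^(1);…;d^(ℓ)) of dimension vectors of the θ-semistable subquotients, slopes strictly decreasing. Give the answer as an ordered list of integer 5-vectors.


Via rank(M_{q-1}∘⋯∘M_p): M ≅ I[1,2], I[1,4], I[2,2]^2, I[4,5]^2, I[5,5]^2.
μ_θ-semistable layers: μ^(1)=1; μ^(2)=0; μ^(3)=-4

((0, 0, 1, 3, 4); (0, 4, 0, 0, 0); (2, 0, 0, 0, 0))


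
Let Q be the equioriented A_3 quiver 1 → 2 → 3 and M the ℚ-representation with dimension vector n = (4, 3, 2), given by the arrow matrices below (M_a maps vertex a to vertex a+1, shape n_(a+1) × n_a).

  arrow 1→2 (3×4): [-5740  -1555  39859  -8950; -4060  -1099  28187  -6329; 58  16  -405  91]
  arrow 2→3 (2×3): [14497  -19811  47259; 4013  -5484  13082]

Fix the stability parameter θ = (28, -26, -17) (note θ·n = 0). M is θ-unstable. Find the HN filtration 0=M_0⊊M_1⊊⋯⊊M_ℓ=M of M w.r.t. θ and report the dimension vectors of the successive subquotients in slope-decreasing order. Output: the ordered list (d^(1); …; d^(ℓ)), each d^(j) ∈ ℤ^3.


Barcode: M ≅ I[1,1], I[1,2], I[1,3]^2. HN layers by μ_θ (3 steps, strictly decreasing):
  μ^(1)=28; μ^(2)=1; μ^(3)=-5

((1, 0, 0); (1, 1, 0); (2, 2, 2))


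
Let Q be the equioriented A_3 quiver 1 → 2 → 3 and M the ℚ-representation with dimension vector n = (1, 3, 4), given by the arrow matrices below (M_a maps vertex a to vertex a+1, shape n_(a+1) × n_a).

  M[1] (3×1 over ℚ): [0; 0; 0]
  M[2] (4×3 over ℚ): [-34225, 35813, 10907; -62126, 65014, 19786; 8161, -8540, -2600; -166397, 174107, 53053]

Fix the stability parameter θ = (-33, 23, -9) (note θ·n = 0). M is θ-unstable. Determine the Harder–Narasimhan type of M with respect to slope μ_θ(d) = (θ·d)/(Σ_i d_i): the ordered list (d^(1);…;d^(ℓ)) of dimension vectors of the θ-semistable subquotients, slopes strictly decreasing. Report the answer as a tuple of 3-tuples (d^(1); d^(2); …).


Via rank(M_{q-1}∘⋯∘M_p): M ≅ I[1,1], I[2,2], I[2,3]^2, I[3,3]^2.
μ_θ-semistable layers: μ^(1)=23; μ^(2)=7; μ^(3)=-9; μ^(4)=-33

((0, 1, 0); (0, 2, 2); (0, 0, 2); (1, 0, 0))


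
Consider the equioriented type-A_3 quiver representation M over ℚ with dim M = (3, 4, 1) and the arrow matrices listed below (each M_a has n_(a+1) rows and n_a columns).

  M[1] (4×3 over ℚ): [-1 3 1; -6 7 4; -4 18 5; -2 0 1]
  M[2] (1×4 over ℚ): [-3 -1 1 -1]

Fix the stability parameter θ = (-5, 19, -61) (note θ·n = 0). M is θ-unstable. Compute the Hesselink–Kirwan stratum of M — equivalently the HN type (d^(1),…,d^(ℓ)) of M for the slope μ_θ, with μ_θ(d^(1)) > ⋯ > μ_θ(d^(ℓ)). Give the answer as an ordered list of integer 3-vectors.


Barcode: M ≅ I[1,2]^2, I[1,3], I[2,2]. HN layers by μ_θ (3 steps, strictly decreasing):
  μ^(1)=19; μ^(2)=-5; μ^(3)=-47/3

((0, 3, 0); (2, 0, 0); (1, 1, 1))
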